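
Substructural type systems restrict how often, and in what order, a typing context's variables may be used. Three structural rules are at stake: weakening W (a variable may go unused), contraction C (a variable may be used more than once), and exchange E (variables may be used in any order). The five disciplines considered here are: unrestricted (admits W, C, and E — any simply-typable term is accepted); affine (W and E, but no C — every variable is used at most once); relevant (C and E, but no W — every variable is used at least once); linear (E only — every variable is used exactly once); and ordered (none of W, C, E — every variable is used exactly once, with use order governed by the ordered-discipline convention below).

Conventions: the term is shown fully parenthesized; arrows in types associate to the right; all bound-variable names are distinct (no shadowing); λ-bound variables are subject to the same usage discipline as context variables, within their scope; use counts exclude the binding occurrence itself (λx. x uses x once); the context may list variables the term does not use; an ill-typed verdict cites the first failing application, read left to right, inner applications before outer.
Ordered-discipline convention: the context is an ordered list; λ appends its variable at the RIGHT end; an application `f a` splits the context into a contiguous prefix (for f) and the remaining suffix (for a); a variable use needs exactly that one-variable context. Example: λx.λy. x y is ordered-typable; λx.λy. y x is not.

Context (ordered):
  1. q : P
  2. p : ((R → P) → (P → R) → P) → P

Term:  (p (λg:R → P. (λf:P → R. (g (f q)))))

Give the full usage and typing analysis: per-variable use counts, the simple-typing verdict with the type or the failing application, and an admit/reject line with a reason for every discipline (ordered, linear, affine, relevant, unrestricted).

use counts: q ×1; p ×1; g (λ-bound) ×1; f (λ-bound) ×1
left-to-right use order: p, g, f, q
typing: the term checks, with type P
ordered: ✗ — use order p, g, f, q needs exchange
linear: ✓ — q, p, g, f: one use apiece
affine: ✓ — at most one use each (q, p, g, f)
relevant: ✓ — at least one use each (q, p, g, f)
unrestricted: ✓ — type-checks (P) and nothing is barred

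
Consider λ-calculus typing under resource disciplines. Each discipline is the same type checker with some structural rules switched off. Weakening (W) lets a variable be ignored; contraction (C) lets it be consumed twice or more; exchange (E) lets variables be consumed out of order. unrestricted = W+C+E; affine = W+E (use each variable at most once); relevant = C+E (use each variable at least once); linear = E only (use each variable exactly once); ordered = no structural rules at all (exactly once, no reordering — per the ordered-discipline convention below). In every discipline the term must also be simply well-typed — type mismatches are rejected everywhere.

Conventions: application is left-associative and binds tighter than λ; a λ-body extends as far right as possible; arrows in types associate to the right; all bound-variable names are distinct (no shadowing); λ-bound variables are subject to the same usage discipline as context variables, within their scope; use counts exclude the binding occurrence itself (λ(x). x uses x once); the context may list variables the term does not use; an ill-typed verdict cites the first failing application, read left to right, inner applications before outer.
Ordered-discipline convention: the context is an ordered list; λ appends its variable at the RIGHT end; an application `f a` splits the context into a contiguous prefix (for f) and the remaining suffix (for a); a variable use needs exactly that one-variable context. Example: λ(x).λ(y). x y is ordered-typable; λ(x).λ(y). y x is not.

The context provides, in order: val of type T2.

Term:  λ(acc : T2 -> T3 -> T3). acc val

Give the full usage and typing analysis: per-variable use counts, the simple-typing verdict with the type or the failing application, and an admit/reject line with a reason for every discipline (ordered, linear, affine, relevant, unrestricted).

use counts: val ×1, acc [bound] ×1
uses in reading order: acc, val
typing: the term checks, with type (T2 -> T3 -> T3) -> T3 -> T3
ordered ✗ (no ordered split (uses run acc, val))
linear ✓ (each of val, acc used exactly once)
affine ✓ (at most one use each (val, acc))
relevant ✓ (every one of val, acc appears)
unrestricted ✓ (typability at (T2 -> T3 -> T3) -> T3 -> T3 is all that's needed)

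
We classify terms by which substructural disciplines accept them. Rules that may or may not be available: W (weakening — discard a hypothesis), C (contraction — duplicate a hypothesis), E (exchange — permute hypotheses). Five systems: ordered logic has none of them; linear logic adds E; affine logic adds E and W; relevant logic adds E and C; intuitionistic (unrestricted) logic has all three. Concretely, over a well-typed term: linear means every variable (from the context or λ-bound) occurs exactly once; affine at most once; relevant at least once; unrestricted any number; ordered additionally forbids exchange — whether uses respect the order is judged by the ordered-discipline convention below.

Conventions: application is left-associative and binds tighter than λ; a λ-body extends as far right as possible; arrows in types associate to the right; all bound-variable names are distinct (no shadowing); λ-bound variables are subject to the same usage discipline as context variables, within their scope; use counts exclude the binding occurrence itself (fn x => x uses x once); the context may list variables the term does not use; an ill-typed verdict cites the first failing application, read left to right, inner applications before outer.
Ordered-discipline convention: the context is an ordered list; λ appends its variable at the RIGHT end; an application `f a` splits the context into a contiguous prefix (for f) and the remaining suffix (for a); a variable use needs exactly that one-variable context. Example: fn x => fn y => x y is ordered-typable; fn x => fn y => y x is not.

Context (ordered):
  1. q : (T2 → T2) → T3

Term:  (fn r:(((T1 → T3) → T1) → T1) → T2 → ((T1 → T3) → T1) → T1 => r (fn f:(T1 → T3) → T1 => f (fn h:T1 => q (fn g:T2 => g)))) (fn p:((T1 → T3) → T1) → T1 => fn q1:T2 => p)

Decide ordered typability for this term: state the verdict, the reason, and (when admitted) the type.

no — h, q1 never used (weakening)
variable uses: q=1, r [bound]=1, f [bound]=1, h [bound]=0, g [bound]=1, p [bound]=1, q1 [bound]=0
use order (left to right): r, f, q, g, p
typing: well-typed at T2 → ((T1 → T3) → T1) → T1
per-discipline verdicts: ordered ✗; linear ✗; affine ✓; relevant ✗; unrestricted ✓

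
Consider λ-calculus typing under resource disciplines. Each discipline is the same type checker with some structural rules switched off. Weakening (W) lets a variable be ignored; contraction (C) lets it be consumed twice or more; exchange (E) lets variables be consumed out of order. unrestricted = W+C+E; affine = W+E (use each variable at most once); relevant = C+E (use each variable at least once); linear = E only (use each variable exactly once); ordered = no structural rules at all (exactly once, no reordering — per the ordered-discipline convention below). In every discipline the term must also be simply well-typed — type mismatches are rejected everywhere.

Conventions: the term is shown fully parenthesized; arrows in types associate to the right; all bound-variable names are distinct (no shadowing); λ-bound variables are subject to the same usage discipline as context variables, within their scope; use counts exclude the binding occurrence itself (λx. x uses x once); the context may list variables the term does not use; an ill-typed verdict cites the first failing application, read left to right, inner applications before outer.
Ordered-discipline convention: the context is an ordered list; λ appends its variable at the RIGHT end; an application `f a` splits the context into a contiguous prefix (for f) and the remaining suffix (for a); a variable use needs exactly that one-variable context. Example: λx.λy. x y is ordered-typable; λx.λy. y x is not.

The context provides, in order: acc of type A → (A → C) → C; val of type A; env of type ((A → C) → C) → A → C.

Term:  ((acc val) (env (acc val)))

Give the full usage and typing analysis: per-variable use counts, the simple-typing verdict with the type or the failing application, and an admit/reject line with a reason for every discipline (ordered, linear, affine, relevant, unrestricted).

counts: acc=2, val=2, env=1
uses in reading order: acc, val, env, acc, val
typing: the term checks, with type C
ordered: ✗ — needs contraction — acc ×2, val ×2
linear: ✗ — needs contraction — acc ×2, val ×2
affine: ✗ — needs contraction — acc ×2, val ×2
relevant: ✓ — every one of acc, val, env appears
unrestricted: ✓ — well-typed at C; no restrictions here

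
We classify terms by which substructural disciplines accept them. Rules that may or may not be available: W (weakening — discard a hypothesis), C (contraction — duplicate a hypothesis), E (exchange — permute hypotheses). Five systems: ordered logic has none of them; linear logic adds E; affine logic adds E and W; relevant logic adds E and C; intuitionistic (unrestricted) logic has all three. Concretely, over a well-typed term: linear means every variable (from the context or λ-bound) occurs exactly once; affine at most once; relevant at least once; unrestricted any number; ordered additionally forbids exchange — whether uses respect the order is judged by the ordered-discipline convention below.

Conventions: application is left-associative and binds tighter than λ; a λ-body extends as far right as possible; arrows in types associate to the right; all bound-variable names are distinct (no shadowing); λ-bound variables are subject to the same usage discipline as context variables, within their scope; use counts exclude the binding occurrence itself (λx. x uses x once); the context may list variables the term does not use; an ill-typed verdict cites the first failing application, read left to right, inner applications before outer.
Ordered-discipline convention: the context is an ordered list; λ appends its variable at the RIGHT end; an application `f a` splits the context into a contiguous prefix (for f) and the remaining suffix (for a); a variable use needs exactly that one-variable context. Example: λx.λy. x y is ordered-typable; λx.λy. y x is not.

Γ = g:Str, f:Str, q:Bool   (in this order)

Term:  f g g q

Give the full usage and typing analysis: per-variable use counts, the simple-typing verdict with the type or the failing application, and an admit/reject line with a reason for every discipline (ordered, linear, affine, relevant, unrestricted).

usage: g ×2; f ×1; q ×1
use order (left to right): f, g, g, q
typing: ill-typed: can't apply a value of type Str
ordered: ✗, the type mismatch rejects it
linear: ✗, not simply typable
affine: ✗, fails simple typing
relevant: ✗, a type mismatch blocks all five
unrestricted: ✗, the type mismatch rejects it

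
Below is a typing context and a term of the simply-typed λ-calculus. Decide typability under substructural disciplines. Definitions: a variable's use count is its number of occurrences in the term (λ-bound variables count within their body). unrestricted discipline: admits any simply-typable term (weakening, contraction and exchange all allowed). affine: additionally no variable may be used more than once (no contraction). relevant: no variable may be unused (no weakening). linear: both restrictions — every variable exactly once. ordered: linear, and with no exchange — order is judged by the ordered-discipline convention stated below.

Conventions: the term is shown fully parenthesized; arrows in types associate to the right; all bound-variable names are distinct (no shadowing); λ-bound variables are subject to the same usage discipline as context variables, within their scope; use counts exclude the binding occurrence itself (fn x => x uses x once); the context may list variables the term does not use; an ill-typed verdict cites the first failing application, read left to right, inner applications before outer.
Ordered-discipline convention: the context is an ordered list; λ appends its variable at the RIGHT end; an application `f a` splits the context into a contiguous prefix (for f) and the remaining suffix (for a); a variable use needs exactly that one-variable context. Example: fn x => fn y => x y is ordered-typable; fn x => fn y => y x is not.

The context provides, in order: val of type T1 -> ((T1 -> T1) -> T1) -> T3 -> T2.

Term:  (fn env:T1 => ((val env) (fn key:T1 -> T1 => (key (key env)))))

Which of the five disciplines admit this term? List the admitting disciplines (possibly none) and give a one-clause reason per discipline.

admitted by: relevant, unrestricted
counts: val ×1; env [bound] ×2; key [bound] ×2
order of uses: val, env, key, key, env
typing: well-typed — term : T1 -> T3 -> T2
ordered: ✗, uses contraction: env ×2, key ×2
linear: ✗, uses contraction: env ×2, key ×2
affine: ✗, uses contraction: env ×2, key ×2
relevant: ✓, none of val, env, key goes unused
unrestricted: ✓, well-typed at T1 -> T3 -> T2; no restrictions here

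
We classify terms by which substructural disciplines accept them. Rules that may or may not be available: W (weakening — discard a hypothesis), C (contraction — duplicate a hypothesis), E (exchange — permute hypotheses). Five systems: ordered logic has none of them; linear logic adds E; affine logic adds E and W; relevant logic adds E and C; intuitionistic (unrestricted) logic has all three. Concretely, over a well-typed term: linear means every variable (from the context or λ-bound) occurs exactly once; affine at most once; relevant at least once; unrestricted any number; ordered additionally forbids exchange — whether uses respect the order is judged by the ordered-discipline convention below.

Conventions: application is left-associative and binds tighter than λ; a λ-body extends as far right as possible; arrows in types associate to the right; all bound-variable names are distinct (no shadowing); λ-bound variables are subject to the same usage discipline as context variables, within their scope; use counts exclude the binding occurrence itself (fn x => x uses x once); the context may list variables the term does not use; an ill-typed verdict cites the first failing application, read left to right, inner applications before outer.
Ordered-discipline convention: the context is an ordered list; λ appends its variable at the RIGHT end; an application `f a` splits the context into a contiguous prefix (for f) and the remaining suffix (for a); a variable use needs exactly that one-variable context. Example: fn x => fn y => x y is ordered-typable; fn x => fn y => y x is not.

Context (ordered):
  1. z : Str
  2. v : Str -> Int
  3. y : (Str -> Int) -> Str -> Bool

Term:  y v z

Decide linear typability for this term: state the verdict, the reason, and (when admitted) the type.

yes — single use per variable (z, v, y); term : Bool
usage: z ×1, v ×1, y ×1
left-to-right use order: y, v, z
typing: well-typed — term : Bool
across the five disciplines: ordered ✗ | linear ✓ | affine ✓ | relevant ✓ | unrestricted ✓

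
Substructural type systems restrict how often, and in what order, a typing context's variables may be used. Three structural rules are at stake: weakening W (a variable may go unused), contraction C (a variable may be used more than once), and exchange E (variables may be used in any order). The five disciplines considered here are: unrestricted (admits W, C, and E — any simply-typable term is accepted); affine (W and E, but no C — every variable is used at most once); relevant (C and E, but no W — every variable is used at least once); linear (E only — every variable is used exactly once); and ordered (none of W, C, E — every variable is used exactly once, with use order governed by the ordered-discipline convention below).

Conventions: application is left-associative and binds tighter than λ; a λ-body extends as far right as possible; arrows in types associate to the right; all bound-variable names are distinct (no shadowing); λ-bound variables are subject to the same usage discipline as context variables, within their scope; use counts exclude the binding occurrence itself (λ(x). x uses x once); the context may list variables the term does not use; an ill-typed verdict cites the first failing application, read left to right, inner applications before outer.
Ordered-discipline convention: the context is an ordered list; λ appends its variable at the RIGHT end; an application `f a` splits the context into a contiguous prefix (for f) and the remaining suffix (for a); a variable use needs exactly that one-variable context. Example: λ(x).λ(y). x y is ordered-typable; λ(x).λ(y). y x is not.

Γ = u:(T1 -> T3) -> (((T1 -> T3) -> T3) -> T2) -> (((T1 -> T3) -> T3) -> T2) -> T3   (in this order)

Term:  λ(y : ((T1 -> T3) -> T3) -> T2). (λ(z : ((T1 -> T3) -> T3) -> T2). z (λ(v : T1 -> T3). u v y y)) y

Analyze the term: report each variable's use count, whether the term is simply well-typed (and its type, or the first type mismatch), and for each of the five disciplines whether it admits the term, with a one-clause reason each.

usage: u=1, y [bound]=3, z [bound]=1, v [bound]=1
order of uses: z, u, v, y, y, y
typing: the term checks, with type (((T1 -> T3) -> T3) -> T2) -> T2
ordered ✗ (repeated use of y ×3)
linear ✗ (repeated use of y ×3)
affine ✗ (repeated use of y ×3)
relevant ✓ (every one of u, y, z, v appears)
unrestricted ✓ (type-checks ((((T1 -> T3) -> T3) -> T2) -> T2) and nothing is barred)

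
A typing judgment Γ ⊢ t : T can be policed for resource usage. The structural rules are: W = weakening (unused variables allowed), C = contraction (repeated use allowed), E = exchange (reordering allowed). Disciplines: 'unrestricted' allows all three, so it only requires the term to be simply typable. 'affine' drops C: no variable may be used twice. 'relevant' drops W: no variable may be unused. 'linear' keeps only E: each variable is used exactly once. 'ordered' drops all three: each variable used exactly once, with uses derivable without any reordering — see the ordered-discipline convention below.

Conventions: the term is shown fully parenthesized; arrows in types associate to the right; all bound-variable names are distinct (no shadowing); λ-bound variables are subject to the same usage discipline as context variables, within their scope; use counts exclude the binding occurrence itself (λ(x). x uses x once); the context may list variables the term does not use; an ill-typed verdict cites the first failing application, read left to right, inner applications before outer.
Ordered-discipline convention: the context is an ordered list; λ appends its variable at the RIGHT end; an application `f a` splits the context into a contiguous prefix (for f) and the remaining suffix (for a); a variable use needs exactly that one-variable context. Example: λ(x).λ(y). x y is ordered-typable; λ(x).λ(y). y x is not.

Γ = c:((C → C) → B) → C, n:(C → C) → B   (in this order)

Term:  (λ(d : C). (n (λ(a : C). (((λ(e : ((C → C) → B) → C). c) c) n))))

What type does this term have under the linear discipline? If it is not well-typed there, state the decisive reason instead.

not well-typed under linear — repeated use of c ×2, n ×2; d, a, e never used (weakening)
usage: c: 2×; n: 2×; d (bound): 0×; a (bound): 0×; e (bound): 0×
uses in reading order: n, c, c, n
typing: the term checks, with type C → B
summary: ordered ✗ · linear ✗ · affine ✗ · relevant ✗ · unrestricted ✓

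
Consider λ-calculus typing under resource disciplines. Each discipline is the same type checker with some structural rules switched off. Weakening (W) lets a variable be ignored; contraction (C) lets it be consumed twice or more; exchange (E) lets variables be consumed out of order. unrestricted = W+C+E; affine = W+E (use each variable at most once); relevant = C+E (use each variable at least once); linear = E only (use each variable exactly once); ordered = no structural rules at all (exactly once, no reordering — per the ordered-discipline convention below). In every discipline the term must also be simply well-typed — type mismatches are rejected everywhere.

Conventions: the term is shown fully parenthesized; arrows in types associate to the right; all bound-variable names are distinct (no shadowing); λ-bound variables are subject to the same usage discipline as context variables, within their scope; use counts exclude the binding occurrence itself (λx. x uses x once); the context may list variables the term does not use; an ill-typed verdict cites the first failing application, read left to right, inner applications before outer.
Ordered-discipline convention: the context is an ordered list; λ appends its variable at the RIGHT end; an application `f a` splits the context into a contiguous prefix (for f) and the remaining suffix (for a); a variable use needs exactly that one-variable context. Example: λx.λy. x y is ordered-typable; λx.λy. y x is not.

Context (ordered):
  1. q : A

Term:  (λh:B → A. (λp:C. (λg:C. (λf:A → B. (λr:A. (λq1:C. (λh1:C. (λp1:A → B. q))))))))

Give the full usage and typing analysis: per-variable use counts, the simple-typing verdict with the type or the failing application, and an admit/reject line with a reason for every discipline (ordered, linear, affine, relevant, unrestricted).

use counts: q=1; h (bound)=0; p (bound)=0; g (bound)=0; f (bound)=0; r (bound)=0; q1 (bound)=0; h1 (bound)=0; p1 (bound)=0
left-to-right use order: q
typing: ✓ — (B → A) → C → C → (A → B) → A → C → C → (A → B) → A
ordered: ✗ — unused: h, p, g, f, r, q1, h1, p1 — weakening required
linear: ✗ — unused: h, p, g, f, r, q1, h1, p1 — weakening required
affine: ✓ — q, h, p, g, f, r, q1, h1, p1: no repeats, contraction unneeded
relevant: ✗ — unused: h, p, g, f, r, q1, h1, p1 — weakening required
unrestricted: ✓ — well-typed at (B → A) → C → C → (A → B) → A → C → C → (A → B) → A; no restrictions here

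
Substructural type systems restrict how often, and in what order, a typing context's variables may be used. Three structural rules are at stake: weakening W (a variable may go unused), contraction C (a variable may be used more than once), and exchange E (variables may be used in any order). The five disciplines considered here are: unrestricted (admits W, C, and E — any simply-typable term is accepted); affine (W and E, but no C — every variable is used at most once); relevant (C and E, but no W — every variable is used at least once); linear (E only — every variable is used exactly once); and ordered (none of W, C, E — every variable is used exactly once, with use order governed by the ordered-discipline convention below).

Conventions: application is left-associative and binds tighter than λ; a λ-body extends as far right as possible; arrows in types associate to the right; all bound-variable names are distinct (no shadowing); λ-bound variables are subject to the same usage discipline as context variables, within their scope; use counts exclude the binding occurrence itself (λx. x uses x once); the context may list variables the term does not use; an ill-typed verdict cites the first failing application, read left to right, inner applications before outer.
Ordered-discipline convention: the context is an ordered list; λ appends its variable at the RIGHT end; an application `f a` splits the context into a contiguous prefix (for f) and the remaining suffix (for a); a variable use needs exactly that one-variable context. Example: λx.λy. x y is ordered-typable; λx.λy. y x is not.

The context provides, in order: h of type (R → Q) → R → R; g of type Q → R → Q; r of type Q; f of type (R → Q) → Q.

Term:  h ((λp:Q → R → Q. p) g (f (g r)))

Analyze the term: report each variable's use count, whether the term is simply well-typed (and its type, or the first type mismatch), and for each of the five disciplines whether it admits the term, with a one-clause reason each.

variable uses: h ×1, g ×2, r ×1, f ×1, p (λ-bound) ×1
use order (left to right): h, p, g, f, g, r
typing: ✓ — R → R
ordered: ✗ — g ×2 used more than once (contraction)
linear: ✗ — g ×2 used more than once (contraction)
affine: ✗ — g ×2 used more than once (contraction)
relevant: ✓ — every one of h, g, r, f, p appears
unrestricted: ✓ — typability at R → R is all that's needed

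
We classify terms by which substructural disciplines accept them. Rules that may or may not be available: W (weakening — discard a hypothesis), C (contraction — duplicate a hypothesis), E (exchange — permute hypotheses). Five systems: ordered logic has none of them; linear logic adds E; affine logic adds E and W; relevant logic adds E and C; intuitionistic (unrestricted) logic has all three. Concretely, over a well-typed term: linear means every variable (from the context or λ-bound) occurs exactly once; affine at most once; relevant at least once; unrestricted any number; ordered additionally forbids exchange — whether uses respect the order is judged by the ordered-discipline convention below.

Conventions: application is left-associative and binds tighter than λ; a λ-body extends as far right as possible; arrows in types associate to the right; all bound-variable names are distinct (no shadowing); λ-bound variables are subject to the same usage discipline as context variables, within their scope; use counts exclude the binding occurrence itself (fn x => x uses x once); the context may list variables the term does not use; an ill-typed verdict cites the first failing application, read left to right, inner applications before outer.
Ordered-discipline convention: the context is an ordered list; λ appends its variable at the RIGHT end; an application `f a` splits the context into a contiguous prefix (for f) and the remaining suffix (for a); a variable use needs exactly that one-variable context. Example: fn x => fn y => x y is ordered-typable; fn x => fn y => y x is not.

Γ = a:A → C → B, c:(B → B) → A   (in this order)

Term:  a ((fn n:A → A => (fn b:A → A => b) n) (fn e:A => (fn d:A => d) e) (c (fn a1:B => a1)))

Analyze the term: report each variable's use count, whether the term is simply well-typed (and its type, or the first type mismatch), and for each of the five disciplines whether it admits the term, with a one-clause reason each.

use counts: a ×1, c ×1, n [bound] ×1, b [bound] ×1, e [bound] ×1, d [bound] ×1, a1 [bound] ×1
uses in reading order: a, b, n, d, e, c, a1
typing: the term checks, with type C → B
ordered: ✓ — one use each (a, c, n, b, e, d, a1); ordered split holds
linear: ✓ — single use per variable (a, c, n, b, e, d, a1)
affine: ✓ — none of a, c, n, b, e, d, a1 used more than once
relevant: ✓ — at least one use each (a, c, n, b, e, d, a1)
unrestricted: ✓ — well-typed at C → B; no restrictions here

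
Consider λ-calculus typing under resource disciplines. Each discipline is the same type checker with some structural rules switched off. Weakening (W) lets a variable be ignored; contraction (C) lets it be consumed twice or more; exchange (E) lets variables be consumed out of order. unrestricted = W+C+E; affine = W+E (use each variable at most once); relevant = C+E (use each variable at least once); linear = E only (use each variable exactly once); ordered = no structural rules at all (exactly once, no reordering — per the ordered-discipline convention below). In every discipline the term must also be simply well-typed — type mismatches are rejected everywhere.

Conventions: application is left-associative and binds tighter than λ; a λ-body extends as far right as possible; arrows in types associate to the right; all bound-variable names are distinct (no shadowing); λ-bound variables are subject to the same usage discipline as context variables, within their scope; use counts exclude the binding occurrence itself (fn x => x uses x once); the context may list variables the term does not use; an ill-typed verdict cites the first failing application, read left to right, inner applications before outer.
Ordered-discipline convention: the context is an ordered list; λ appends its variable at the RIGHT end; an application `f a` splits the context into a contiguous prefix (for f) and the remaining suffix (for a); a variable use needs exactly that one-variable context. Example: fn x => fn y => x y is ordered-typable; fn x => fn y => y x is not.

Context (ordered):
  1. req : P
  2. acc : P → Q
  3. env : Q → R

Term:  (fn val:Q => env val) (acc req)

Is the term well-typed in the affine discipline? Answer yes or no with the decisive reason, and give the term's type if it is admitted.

yes — no duplicate uses among req, acc, env, val; term : R
use counts: req: 1; acc: 1; env: 1; val (bound): 1
left-to-right use order: env, val, acc, req
typing: well-typed — term : R
per-discipline verdicts: ordered ✗ | linear ✓ | affine ✓ | relevant ✓ | unrestricted ✓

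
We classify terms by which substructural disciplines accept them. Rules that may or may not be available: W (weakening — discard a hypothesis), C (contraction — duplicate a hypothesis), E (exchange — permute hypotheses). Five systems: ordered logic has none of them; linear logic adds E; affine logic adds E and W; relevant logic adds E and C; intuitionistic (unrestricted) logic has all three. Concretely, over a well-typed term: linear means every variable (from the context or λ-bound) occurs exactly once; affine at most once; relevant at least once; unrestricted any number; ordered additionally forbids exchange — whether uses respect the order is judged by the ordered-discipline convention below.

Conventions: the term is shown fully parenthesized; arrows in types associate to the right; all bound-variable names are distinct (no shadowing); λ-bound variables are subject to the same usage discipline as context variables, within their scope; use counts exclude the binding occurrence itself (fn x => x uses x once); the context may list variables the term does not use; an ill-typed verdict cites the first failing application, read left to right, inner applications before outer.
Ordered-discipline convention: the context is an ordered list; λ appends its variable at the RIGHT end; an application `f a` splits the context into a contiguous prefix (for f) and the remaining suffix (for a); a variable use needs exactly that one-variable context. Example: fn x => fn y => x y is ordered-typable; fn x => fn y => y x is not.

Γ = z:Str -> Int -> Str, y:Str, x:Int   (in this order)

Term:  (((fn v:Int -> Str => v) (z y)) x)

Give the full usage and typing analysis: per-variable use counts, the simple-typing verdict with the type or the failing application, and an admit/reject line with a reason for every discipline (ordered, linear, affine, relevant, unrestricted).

use counts: z ×1, y ×1, x ×1, v [bound] ×1
use order (left to right): v, z, y, x
typing: well-typed — term : Str
ordered: ✓, z, y, x, v once each; derivable with no W/C/E
linear: ✓, single use per variable (z, y, x, v)
affine: ✓, at most one use each (z, y, x, v)
relevant: ✓, at least one use each (z, y, x, v)
unrestricted: ✓, typability at Str is all that's needed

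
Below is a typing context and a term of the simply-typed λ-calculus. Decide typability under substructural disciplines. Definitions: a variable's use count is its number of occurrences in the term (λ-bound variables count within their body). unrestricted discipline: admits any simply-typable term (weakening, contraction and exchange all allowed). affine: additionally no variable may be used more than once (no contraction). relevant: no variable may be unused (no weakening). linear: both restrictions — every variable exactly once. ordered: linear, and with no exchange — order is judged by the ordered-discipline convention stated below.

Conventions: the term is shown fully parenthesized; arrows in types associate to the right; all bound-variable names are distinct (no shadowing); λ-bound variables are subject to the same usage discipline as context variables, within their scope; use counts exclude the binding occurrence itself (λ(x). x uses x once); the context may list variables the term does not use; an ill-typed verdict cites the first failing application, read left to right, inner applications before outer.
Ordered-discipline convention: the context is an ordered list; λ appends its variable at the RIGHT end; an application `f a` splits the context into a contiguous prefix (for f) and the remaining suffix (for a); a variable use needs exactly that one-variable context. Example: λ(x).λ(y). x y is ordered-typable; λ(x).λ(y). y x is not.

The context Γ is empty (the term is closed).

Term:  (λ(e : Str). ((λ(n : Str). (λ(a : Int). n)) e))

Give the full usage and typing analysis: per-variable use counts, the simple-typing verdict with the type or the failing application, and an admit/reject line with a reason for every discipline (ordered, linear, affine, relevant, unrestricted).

variable uses: e [bound] ×1; n [bound] ×1; a [bound] ×0
uses in reading order: n, e
typing: well-typed at Str -> Int -> Str
ordered: ✗ — a never used (weakening)
linear: ✗ — a never used (weakening)
affine: ✓ — none of e, n, a used more than once
relevant: ✗ — a never used (weakening)
unrestricted: ✓ — type-checks (Str -> Int -> Str) and nothing is barred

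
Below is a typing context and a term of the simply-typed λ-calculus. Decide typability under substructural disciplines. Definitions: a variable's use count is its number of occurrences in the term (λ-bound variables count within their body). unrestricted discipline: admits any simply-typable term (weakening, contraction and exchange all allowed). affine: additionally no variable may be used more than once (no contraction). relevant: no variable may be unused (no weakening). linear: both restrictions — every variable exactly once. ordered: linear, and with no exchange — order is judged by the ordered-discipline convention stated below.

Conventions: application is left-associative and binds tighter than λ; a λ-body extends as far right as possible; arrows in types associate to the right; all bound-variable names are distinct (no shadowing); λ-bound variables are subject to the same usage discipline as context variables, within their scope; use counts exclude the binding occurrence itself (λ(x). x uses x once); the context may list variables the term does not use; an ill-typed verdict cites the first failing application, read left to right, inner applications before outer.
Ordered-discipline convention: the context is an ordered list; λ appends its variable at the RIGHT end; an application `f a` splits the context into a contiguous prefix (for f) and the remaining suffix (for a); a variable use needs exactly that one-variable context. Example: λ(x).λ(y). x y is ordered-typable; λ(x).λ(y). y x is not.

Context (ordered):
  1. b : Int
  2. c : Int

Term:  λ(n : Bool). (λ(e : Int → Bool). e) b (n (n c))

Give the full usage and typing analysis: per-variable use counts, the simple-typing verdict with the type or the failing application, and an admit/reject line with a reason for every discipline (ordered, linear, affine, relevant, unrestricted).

use counts: b: 1×, c: 1×, n (λ-bound): 2×, e (λ-bound): 1×
order of uses: e, b, n, n, c
typing: ill-typed: an argument Int mismatches the expected Int → Bool
ordered: ✗, not simply typable
linear: ✗, fails simple typing
affine: ✗, a type mismatch blocks all five
relevant: ✗, the type mismatch rejects it
unrestricted: ✗, not simply typable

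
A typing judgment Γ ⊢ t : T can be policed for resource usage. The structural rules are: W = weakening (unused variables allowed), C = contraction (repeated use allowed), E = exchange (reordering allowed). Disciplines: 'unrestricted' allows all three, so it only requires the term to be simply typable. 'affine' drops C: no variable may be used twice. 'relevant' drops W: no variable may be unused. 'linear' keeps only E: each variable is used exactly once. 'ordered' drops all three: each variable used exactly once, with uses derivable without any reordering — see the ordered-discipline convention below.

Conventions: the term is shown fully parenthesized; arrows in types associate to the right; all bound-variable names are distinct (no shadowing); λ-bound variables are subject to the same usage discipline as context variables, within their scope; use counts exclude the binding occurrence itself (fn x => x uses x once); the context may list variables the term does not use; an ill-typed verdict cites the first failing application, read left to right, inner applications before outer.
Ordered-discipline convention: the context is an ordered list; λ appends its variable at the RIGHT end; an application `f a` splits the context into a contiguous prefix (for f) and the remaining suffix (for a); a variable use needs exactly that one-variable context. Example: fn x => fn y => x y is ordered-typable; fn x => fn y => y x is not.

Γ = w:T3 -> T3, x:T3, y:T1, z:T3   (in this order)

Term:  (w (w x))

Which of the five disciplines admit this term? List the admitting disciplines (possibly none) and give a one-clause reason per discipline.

admitted in: unrestricted
use counts: w: 2, x: 1, y: 0, z: 0
use order (left to right): w, w, x
typing: the term checks, with type T3
ordered ✗ (needs contraction — w ×2; needs weakening: y, z unused)
linear ✗ (needs contraction — w ×2; needs weakening: y, z unused)
affine ✗ (needs contraction — w ×2)
relevant ✗ (needs weakening: y, z unused)
unrestricted ✓ (simply typable at T3; W, C, E all held)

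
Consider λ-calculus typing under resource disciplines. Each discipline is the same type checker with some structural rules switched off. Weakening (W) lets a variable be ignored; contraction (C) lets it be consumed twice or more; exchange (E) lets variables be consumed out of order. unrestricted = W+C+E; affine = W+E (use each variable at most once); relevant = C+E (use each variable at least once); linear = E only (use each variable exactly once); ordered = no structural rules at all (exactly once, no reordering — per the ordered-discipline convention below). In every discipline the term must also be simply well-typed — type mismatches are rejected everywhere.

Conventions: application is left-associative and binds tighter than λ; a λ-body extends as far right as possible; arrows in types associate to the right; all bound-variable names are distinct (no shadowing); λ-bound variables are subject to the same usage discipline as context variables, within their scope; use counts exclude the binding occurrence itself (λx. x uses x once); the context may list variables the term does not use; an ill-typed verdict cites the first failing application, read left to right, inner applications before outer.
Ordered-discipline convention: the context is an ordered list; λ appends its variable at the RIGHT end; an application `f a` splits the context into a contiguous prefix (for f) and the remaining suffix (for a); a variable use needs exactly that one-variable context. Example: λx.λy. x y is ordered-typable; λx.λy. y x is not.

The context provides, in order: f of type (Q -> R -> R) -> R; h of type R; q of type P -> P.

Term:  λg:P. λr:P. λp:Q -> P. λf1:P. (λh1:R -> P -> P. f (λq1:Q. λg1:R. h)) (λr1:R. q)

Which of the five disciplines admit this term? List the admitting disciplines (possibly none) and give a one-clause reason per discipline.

accepted by: affine, unrestricted
counts: f ×1, h ×1, q ×1, g [bound] ×0, r [bound] ×0, p [bound] ×0, f1 [bound] ×0, h1 [bound] ×0, q1 [bound] ×0, g1 [bound] ×0, r1 [bound] ×0
left-to-right use order: f, h, q
typing: well-typed at P -> P -> (Q -> P) -> P -> R
ordered ✗ (needs weakening: g, r, p, f1, h1, q1, g1, r1 unused)
linear ✗ (needs weakening: g, r, p, f1, h1, q1, g1, r1 unused)
affine ✓ (f, h, q, g, r, p, f1, h1, q1, g1, r1: no repeats, contraction unneeded)
relevant ✗ (needs weakening: g, r, p, f1, h1, q1, g1, r1 unused)
unrestricted ✓ (type-checks (P -> P -> (Q -> P) -> P -> R) and nothing is barred)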